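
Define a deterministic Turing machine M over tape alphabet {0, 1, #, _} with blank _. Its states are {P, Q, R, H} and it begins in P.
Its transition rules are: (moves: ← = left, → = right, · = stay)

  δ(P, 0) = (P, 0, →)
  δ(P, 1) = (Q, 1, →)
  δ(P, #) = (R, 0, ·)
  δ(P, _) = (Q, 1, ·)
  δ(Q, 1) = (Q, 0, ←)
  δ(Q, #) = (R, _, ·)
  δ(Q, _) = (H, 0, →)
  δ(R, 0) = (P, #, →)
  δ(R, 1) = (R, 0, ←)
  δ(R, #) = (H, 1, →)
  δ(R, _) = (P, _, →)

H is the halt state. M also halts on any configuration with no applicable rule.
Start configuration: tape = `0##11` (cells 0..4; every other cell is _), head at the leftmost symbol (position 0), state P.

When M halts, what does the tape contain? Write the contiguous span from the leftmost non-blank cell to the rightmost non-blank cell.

state=P head=0 tape=[0]##11_   (P,0)→(P,0,→)
state=P head=1 tape=0[#]#11_   (P,#)→(R,0,·)
state=R head=1 tape=0[0]#11_   (R,0)→(P,#,→)
state=P head=2 tape=0#[#]11_   (P,#)→(R,0,·)
state=R head=2 tape=0#[0]11_   (R,0)→(P,#,→)
state=P head=3 tape=0##[1]1_   (P,1)→(Q,1,→)
state=Q head=4 tape=0##1[1]_   (Q,1)→(Q,0,←)
state=Q head=3 tape=0##[1]0_   (Q,1)→(Q,0,←)
state=Q head=2 tape=0#[#]00_   (Q,#)→(R,_,·)
state=R head=2 tape=0#[_]00_   (R,_)→(P,_,→)
state=P head=3 tape=0#_[0]0_   (P,0)→(P,0,→)
state=P head=4 tape=0#_0[0]_   (P,0)→(P,0,→)
state=P head=5 tape=0#_00[_]   (P,_)→(Q,1,·)
state=Q head=5 tape=0#_00[1]   (Q,1)→(Q,0,←)
state=Q head=4 tape=0#_0[0]0
The non-blank tape span at halt is 0#_000.

0#_000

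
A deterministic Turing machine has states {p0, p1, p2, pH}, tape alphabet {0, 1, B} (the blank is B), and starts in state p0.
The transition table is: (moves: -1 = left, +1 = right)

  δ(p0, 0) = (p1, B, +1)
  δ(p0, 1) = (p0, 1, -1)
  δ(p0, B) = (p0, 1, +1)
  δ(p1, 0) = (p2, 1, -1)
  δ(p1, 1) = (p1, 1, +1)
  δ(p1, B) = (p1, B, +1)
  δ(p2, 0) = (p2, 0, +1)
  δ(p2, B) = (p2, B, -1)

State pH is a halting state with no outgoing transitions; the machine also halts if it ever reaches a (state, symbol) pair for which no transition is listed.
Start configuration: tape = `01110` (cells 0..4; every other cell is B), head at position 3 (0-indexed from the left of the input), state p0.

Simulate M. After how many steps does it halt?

8

state=p0 head=3 tape=011[1]0   (p0,1)→(p0,1,-1)
state=p0 head=2 tape=01[1]10   (p0,1)→(p0,1,-1)
state=p0 head=1 tape=0[1]110   (p0,1)→(p0,1,-1)
state=p0 head=0 tape=[0]1110   (p0,0)→(p1,B,+1)
state=p1 head=1 tape=B[1]110   (p1,1)→(p1,1,+1)
state=p1 head=2 tape=B1[1]10   (p1,1)→(p1,1,+1)
state=p1 head=3 tape=B11[1]0   (p1,1)→(p1,1,+1)
state=p1 head=4 tape=B111[0]   (p1,0)→(p2,1,-1)
state=p2 head=3 tape=B11[1]1
M halts after 8 transitions.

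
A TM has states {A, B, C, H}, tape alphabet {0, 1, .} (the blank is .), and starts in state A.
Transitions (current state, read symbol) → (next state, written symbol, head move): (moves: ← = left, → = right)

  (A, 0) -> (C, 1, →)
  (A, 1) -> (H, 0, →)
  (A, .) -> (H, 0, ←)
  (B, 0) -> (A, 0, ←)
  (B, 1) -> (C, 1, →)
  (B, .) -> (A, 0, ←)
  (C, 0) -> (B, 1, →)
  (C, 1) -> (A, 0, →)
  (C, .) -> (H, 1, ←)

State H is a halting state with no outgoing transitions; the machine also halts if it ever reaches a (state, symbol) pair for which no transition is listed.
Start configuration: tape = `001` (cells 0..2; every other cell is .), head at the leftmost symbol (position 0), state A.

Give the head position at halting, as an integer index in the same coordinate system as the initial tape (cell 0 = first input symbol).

2

A | [0]01.   read 0 → write 1, move →, go to C
C | 1[0]1.   read 0 → write 1, move →, go to B
B | 11[1].   read 1 → write 1, move →, go to C
C | 111[.]   read . → write 1, move ←, go to H
H | 11[1]1
At halt the head is at cell 2.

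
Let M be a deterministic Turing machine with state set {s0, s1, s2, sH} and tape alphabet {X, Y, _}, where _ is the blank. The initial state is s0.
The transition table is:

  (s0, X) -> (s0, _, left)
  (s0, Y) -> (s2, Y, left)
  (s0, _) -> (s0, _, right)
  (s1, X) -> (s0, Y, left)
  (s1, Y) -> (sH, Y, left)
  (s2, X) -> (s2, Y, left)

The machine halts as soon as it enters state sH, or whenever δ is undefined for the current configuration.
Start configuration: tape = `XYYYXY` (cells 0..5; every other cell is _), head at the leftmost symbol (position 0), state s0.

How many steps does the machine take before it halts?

4

state=s0 head=0 tape=_[X]YYYXY   (s0,X)→(s0,_,left)
state=s0 head=-1 tape=[_]_YYYXY   (s0,_)→(s0,_,right)
state=s0 head=0 tape=_[_]YYYXY   (s0,_)→(s0,_,right)
state=s0 head=1 tape=__[Y]YYXY   (s0,Y)→(s2,Y,left)
state=s2 head=0 tape=_[_]YYYXY
M halts after 4 transitions.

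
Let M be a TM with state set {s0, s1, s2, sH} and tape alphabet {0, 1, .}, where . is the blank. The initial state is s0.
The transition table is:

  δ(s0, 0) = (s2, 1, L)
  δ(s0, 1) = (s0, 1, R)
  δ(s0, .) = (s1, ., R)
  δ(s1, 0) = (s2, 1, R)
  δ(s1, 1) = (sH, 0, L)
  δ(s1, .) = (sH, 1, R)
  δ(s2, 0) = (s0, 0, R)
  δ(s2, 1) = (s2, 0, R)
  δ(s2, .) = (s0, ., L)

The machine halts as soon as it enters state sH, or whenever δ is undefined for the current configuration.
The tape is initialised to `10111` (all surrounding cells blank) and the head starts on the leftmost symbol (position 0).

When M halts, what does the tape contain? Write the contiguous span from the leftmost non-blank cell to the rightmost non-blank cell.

state=s0 head=0 tape=[1]0111...   (s0,1)→(s0,1,R)
state=s0 head=1 tape=1[0]111...   (s0,0)→(s2,1,L)
state=s2 head=0 tape=[1]1111...   (s2,1)→(s2,0,R)
state=s2 head=1 tape=0[1]111...   (s2,1)→(s2,0,R)
state=s2 head=2 tape=00[1]11...   (s2,1)→(s2,0,R)
state=s2 head=3 tape=000[1]1...   (s2,1)→(s2,0,R)
state=s2 head=4 tape=0000[1]...   (s2,1)→(s2,0,R)
state=s2 head=5 tape=00000[.]..   (s2,.)→(s0,.,L)
state=s0 head=4 tape=0000[0]...   (s0,0)→(s2,1,L)
state=s2 head=3 tape=000[0]1...   (s2,0)→(s0,0,R)
state=s0 head=4 tape=0000[1]...   (s0,1)→(s0,1,R)
state=s0 head=5 tape=00001[.]..   (s0,.)→(s1,.,R)
state=s1 head=6 tape=00001.[.].   (s1,.)→(sH,1,R)
state=sH head=7 tape=00001.1[.]
The non-blank tape span at halt is 00001.1.

00001.1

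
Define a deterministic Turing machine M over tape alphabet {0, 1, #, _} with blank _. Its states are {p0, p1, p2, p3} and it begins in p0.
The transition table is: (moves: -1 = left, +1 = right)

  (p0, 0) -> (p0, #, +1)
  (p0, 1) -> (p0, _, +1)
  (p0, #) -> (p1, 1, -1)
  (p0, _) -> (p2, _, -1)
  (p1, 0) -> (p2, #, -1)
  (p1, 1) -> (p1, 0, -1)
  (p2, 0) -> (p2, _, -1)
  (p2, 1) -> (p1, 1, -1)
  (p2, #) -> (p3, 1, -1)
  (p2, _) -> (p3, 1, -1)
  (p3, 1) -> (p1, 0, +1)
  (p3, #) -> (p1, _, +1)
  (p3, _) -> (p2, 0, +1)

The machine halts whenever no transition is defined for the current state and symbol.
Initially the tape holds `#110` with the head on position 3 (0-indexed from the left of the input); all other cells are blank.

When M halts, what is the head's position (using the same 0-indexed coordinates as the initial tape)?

p0 | #11[0]_   read 0 → write #, move +1, go to p0
p0 | #11#[_]   read _ → write _, move -1, go to p2
p2 | #11[#]_   read # → write 1, move -1, go to p3
p3 | #1[1]1_   read 1 → write 0, move +1, go to p1
p1 | #10[1]_   read 1 → write 0, move -1, go to p1
p1 | #1[0]0_   read 0 → write #, move -1, go to p2
p2 | #[1]#0_   read 1 → write 1, move -1, go to p1
p1 | [#]1#0_
At halt the head is at cell 0.

0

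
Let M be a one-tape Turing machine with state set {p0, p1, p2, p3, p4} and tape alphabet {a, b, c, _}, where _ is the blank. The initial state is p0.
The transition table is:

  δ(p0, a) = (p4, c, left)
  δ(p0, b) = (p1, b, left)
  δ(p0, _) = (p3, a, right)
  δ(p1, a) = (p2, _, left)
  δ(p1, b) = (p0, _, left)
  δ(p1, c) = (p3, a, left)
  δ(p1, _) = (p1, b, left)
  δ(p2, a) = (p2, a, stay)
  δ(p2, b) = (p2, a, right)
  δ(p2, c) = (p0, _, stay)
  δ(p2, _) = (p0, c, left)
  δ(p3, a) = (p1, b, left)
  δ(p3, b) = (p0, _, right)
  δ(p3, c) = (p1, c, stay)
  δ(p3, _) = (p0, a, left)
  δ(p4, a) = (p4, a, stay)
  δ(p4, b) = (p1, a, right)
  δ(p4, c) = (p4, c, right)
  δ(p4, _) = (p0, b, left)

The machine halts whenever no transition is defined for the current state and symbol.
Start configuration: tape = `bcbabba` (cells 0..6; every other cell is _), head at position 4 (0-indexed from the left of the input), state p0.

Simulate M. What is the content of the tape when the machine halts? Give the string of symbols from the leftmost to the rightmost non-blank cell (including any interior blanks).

bccccba

state=p0 head=4 tape=bcba[b]ba   (p0,b)→(p1,b,left)
state=p1 head=3 tape=bcb[a]bba   (p1,a)→(p2,_,left)
state=p2 head=2 tape=bc[b]_bba   (p2,b)→(p2,a,right)
state=p2 head=3 tape=bca[_]bba   (p2,_)→(p0,c,left)
state=p0 head=2 tape=bc[a]cbba   (p0,a)→(p4,c,left)
state=p4 head=1 tape=b[c]ccbba   (p4,c)→(p4,c,right)
state=p4 head=2 tape=bc[c]cbba   (p4,c)→(p4,c,right)
state=p4 head=3 tape=bcc[c]bba   (p4,c)→(p4,c,right)
state=p4 head=4 tape=bccc[b]ba   (p4,b)→(p1,a,right)
state=p1 head=5 tape=bccca[b]a   (p1,b)→(p0,_,left)
state=p0 head=4 tape=bccc[a]_a   (p0,a)→(p4,c,left)
state=p4 head=3 tape=bcc[c]c_a   (p4,c)→(p4,c,right)
state=p4 head=4 tape=bccc[c]_a   (p4,c)→(p4,c,right)
state=p4 head=5 tape=bcccc[_]a   (p4,_)→(p0,b,left)
state=p0 head=4 tape=bccc[c]ba
The non-blank tape span at halt is bccccba.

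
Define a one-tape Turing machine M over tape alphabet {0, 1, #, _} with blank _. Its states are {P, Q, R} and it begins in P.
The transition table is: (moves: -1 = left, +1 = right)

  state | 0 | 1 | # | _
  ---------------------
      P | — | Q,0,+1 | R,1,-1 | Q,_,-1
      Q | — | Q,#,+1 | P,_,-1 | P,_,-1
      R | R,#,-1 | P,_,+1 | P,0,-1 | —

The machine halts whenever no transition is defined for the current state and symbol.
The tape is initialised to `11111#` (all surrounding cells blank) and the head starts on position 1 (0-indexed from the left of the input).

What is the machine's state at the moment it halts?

R

P | 1[1]111#   read 1 → write 0, move +1, go to Q
Q | 10[1]11#   read 1 → write #, move +1, go to Q
Q | 10#[1]1#   read 1 → write #, move +1, go to Q
Q | 10##[1]#   read 1 → write #, move +1, go to Q
Q | 10###[#]   read # → write _, move -1, go to P
P | 10##[#]_   read # → write 1, move -1, go to R
R | 10#[#]1_   read # → write 0, move -1, go to P
P | 10[#]01_   read # → write 1, move -1, go to R
R | 1[0]101_   read 0 → write #, move -1, go to R
R | [1]#101_   read 1 → write _, move +1, go to P
P | _[#]101_   read # → write 1, move -1, go to R
R | [_]1101_
No transition is defined for (R, _); M halts in state R.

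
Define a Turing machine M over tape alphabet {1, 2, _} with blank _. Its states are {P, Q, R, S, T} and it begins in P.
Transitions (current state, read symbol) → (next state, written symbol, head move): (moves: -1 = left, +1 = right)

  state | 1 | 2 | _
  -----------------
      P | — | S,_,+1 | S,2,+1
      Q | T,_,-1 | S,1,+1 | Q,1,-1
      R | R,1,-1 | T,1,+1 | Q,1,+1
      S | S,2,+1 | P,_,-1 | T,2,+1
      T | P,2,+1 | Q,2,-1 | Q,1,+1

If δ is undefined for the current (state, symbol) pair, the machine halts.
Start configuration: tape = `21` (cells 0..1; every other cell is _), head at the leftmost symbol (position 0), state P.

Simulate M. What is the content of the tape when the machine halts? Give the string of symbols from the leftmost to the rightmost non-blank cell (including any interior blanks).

1__1

state=P head=0 tape=[2]1___   (P,2)→(S,_,+1)
state=S head=1 tape=_[1]___   (S,1)→(S,2,+1)
state=S head=2 tape=_2[_]__   (S,_)→(T,2,+1)
state=T head=3 tape=_22[_]_   (T,_)→(Q,1,+1)
state=Q head=4 tape=_221[_]   (Q,_)→(Q,1,-1)
state=Q head=3 tape=_22[1]1   (Q,1)→(T,_,-1)
state=T head=2 tape=_2[2]_1   (T,2)→(Q,2,-1)
state=Q head=1 tape=_[2]2_1   (Q,2)→(S,1,+1)
state=S head=2 tape=_1[2]_1   (S,2)→(P,_,-1)
state=P head=1 tape=_[1]__1
The non-blank tape span at halt is 1__1.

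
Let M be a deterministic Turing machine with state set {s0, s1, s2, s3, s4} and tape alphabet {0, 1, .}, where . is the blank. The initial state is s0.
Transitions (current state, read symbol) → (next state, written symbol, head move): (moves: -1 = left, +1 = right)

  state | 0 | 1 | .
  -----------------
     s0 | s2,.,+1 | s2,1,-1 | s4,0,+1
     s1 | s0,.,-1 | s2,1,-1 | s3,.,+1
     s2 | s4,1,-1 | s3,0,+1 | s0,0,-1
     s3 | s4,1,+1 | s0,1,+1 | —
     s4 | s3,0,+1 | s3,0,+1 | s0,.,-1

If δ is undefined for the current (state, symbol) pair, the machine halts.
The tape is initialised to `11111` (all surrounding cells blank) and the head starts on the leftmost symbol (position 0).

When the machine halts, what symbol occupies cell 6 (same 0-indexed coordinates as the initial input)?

0

state=s0 head=0 tape=..[1]1111...   (s0,1)→(s2,1,-1)
state=s2 head=-1 tape=.[.]11111...   (s2,.)→(s0,0,-1)
state=s0 head=-2 tape=[.]011111...   (s0,.)→(s4,0,+1)
state=s4 head=-1 tape=0[0]11111...   (s4,0)→(s3,0,+1)
state=s3 head=0 tape=00[1]1111...   (s3,1)→(s0,1,+1)
state=s0 head=1 tape=001[1]111...   (s0,1)→(s2,1,-1)
state=s2 head=0 tape=00[1]1111...   (s2,1)→(s3,0,+1)
state=s3 head=1 tape=000[1]111...   (s3,1)→(s0,1,+1)
state=s0 head=2 tape=0001[1]11...   (s0,1)→(s2,1,-1)
state=s2 head=1 tape=000[1]111...   (s2,1)→(s3,0,+1)
state=s3 head=2 tape=0000[1]11...   (s3,1)→(s0,1,+1)
state=s0 head=3 tape=00001[1]1...   (s0,1)→(s2,1,-1)
state=s2 head=2 tape=0000[1]11...   (s2,1)→(s3,0,+1)
state=s3 head=3 tape=00000[1]1...   (s3,1)→(s0,1,+1)
state=s0 head=4 tape=000001[1]...   (s0,1)→(s2,1,-1)
state=s2 head=3 tape=00000[1]1...   (s2,1)→(s3,0,+1)
state=s3 head=4 tape=000000[1]...   (s3,1)→(s0,1,+1)
state=s0 head=5 tape=0000001[.]..   (s0,.)→(s4,0,+1)
state=s4 head=6 tape=00000010[.].   (s4,.)→(s0,.,-1)
state=s0 head=5 tape=0000001[0]..   (s0,0)→(s2,.,+1)
state=s2 head=6 tape=0000001.[.].   (s2,.)→(s0,0,-1)
state=s0 head=5 tape=0000001[.]0.   (s0,.)→(s4,0,+1)
state=s4 head=6 tape=00000010[0].   (s4,0)→(s3,0,+1)
state=s3 head=7 tape=000000100[.]
Cell 6 holds 0 when M halts.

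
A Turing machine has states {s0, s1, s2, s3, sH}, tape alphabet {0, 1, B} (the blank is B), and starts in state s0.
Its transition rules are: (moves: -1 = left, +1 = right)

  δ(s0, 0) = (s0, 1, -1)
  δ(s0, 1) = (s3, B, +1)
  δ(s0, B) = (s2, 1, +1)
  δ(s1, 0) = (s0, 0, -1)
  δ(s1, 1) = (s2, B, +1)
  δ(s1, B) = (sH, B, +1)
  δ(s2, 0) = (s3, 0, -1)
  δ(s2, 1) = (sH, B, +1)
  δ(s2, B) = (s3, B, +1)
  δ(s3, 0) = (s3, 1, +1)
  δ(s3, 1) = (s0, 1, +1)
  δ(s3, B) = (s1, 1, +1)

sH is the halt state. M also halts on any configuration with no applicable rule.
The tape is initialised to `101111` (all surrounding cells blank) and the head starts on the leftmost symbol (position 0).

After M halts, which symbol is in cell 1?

1

s0 | [1]01111BBB   read 1 → write B, move +1, go to s3
s3 | B[0]1111BBB   read 0 → write 1, move +1, go to s3
s3 | B1[1]111BBB   read 1 → write 1, move +1, go to s0
s0 | B11[1]11BBB   read 1 → write B, move +1, go to s3
s3 | B11B[1]1BBB   read 1 → write 1, move +1, go to s0
s0 | B11B1[1]BBB   read 1 → write B, move +1, go to s3
s3 | B11B1B[B]BB   read B → write 1, move +1, go to s1
s1 | B11B1B1[B]B   read B → write B, move +1, go to sH
sH | B11B1B1B[B]
Cell 1 holds 1 when M halts.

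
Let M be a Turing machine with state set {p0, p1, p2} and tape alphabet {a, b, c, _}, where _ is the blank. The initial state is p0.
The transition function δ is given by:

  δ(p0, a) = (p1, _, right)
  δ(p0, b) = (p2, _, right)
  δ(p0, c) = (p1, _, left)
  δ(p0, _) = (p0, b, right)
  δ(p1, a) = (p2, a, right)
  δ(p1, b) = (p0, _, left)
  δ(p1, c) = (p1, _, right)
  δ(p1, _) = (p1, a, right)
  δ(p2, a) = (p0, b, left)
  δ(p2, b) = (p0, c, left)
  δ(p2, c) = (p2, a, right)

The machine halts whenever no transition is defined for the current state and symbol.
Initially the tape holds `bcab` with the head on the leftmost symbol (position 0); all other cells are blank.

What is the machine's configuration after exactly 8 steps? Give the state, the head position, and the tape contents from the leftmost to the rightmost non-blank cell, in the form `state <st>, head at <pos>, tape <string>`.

state p2, head at 4, tape bb

state=p0 head=0 tape=[b]cab_   (p0,b)→(p2,_,right)
state=p2 head=1 tape=_[c]ab_   (p2,c)→(p2,a,right)
state=p2 head=2 tape=_a[a]b_   (p2,a)→(p0,b,left)
state=p0 head=1 tape=_[a]bb_   (p0,a)→(p1,_,right)
state=p1 head=2 tape=__[b]b_   (p1,b)→(p0,_,left)
state=p0 head=1 tape=_[_]_b_   (p0,_)→(p0,b,right)
state=p0 head=2 tape=_b[_]b_   (p0,_)→(p0,b,right)
state=p0 head=3 tape=_bb[b]_   (p0,b)→(p2,_,right)
state=p2 head=4 tape=_bb_[_]
After 8 steps: state p2, head at 4, tape bb.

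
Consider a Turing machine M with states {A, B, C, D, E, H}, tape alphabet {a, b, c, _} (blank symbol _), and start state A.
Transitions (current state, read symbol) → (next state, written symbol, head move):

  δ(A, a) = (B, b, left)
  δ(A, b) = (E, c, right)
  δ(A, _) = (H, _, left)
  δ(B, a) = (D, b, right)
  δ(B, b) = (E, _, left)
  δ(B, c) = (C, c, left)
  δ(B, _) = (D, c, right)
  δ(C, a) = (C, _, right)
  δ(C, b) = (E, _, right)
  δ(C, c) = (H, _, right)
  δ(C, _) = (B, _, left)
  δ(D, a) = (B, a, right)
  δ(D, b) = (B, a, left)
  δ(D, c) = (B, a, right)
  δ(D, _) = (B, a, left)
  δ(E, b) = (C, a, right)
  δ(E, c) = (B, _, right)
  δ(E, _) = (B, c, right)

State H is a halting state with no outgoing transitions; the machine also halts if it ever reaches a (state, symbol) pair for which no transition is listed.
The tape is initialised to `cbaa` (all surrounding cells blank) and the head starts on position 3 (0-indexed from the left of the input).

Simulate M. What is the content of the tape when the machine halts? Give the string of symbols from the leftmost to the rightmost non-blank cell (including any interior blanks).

state=A head=3 tape=cba[a]_   (A,a)→(B,b,left)
state=B head=2 tape=cb[a]b_   (B,a)→(D,b,right)
state=D head=3 tape=cbb[b]_   (D,b)→(B,a,left)
state=B head=2 tape=cb[b]a_   (B,b)→(E,_,left)
state=E head=1 tape=c[b]_a_   (E,b)→(C,a,right)
state=C head=2 tape=ca[_]a_   (C,_)→(B,_,left)
state=B head=1 tape=c[a]_a_   (B,a)→(D,b,right)
state=D head=2 tape=cb[_]a_   (D,_)→(B,a,left)
state=B head=1 tape=c[b]aa_   (B,b)→(E,_,left)
state=E head=0 tape=[c]_aa_   (E,c)→(B,_,right)
state=B head=1 tape=_[_]aa_   (B,_)→(D,c,right)
state=D head=2 tape=_c[a]a_   (D,a)→(B,a,right)
state=B head=3 tape=_ca[a]_   (B,a)→(D,b,right)
state=D head=4 tape=_cab[_]   (D,_)→(B,a,left)
state=B head=3 tape=_ca[b]a   (B,b)→(E,_,left)
state=E head=2 tape=_c[a]_a
The non-blank tape span at halt is ca_a.

ca_a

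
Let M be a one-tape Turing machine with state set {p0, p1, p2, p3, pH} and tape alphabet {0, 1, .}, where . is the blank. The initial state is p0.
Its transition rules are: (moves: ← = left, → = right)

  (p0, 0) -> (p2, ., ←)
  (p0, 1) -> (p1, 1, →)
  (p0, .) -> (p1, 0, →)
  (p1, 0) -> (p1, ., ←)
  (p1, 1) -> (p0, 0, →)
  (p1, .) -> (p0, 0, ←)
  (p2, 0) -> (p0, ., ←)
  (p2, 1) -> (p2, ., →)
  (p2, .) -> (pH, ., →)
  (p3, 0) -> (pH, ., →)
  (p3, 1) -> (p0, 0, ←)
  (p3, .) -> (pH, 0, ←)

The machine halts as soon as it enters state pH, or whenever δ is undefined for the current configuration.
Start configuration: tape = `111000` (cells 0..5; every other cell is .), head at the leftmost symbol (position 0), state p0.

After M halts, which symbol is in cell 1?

state=p0 head=0 tape=..[1]11000   (p0,1)→(p1,1,→)
state=p1 head=1 tape=..1[1]1000   (p1,1)→(p0,0,→)
state=p0 head=2 tape=..10[1]000   (p0,1)→(p1,1,→)
state=p1 head=3 tape=..101[0]00   (p1,0)→(p1,.,←)
state=p1 head=2 tape=..10[1].00   (p1,1)→(p0,0,→)
state=p0 head=3 tape=..100[.]00   (p0,.)→(p1,0,→)
state=p1 head=4 tape=..1000[0]0   (p1,0)→(p1,.,←)
state=p1 head=3 tape=..100[0].0   (p1,0)→(p1,.,←)
state=p1 head=2 tape=..10[0]..0   (p1,0)→(p1,.,←)
state=p1 head=1 tape=..1[0]...0   (p1,0)→(p1,.,←)
state=p1 head=0 tape=..[1]....0   (p1,1)→(p0,0,→)
state=p0 head=1 tape=..0[.]...0   (p0,.)→(p1,0,→)
state=p1 head=2 tape=..00[.]..0   (p1,.)→(p0,0,←)
state=p0 head=1 tape=..0[0]0..0   (p0,0)→(p2,.,←)
state=p2 head=0 tape=..[0].0..0   (p2,0)→(p0,.,←)
state=p0 head=-1 tape=.[.]..0..0   (p0,.)→(p1,0,→)
state=p1 head=0 tape=.0[.].0..0   (p1,.)→(p0,0,←)
state=p0 head=-1 tape=.[0]0.0..0   (p0,0)→(p2,.,←)
state=p2 head=-2 tape=[.].0.0..0   (p2,.)→(pH,.,→)
state=pH head=-1 tape=.[.]0.0..0
Cell 1 holds . when M halts.

.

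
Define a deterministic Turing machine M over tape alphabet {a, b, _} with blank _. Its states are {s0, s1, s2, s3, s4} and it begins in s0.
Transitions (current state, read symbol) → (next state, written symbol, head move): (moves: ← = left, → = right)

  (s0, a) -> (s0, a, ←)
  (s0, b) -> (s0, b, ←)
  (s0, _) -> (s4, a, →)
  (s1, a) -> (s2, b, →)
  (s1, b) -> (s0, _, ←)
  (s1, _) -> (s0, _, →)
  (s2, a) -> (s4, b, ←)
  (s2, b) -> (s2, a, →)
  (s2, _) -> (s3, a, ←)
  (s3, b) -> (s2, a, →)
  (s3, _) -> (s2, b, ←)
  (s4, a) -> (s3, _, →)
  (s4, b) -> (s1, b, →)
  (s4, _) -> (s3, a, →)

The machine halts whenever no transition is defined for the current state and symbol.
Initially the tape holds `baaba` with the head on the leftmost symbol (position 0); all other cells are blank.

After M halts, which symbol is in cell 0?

state=s0 head=0 tape=__[b]aaba   (s0,b)→(s0,b,←)
state=s0 head=-1 tape=_[_]baaba   (s0,_)→(s4,a,→)
state=s4 head=0 tape=_a[b]aaba   (s4,b)→(s1,b,→)
state=s1 head=1 tape=_ab[a]aba   (s1,a)→(s2,b,→)
state=s2 head=2 tape=_abb[a]ba   (s2,a)→(s4,b,←)
state=s4 head=1 tape=_ab[b]bba   (s4,b)→(s1,b,→)
state=s1 head=2 tape=_abb[b]ba   (s1,b)→(s0,_,←)
state=s0 head=1 tape=_ab[b]_ba   (s0,b)→(s0,b,←)
state=s0 head=0 tape=_a[b]b_ba   (s0,b)→(s0,b,←)
state=s0 head=-1 tape=_[a]bb_ba   (s0,a)→(s0,a,←)
state=s0 head=-2 tape=[_]abb_ba   (s0,_)→(s4,a,→)
state=s4 head=-1 tape=a[a]bb_ba   (s4,a)→(s3,_,→)
state=s3 head=0 tape=a_[b]b_ba   (s3,b)→(s2,a,→)
state=s2 head=1 tape=a_a[b]_ba   (s2,b)→(s2,a,→)
state=s2 head=2 tape=a_aa[_]ba   (s2,_)→(s3,a,←)
state=s3 head=1 tape=a_a[a]aba
Cell 0 holds a when M halts.

a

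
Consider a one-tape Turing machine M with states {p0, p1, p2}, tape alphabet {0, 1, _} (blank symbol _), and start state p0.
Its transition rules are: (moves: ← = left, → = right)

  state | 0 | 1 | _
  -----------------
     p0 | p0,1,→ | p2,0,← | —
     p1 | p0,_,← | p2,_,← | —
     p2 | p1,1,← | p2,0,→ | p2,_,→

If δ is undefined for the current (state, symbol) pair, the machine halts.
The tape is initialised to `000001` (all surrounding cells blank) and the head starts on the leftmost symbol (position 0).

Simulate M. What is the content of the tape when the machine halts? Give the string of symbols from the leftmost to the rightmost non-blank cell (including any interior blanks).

1_1_1

state=p0 head=0 tape=_[0]00001   (p0,0)→(p0,1,→)
state=p0 head=1 tape=_1[0]0001   (p0,0)→(p0,1,→)
state=p0 head=2 tape=_11[0]001   (p0,0)→(p0,1,→)
state=p0 head=3 tape=_111[0]01   (p0,0)→(p0,1,→)
state=p0 head=4 tape=_1111[0]1   (p0,0)→(p0,1,→)
state=p0 head=5 tape=_11111[1]   (p0,1)→(p2,0,←)
state=p2 head=4 tape=_1111[1]0   (p2,1)→(p2,0,→)
state=p2 head=5 tape=_11110[0]   (p2,0)→(p1,1,←)
state=p1 head=4 tape=_1111[0]1   (p1,0)→(p0,_,←)
state=p0 head=3 tape=_111[1]_1   (p0,1)→(p2,0,←)
state=p2 head=2 tape=_11[1]0_1   (p2,1)→(p2,0,→)
state=p2 head=3 tape=_110[0]_1   (p2,0)→(p1,1,←)
state=p1 head=2 tape=_11[0]1_1   (p1,0)→(p0,_,←)
state=p0 head=1 tape=_1[1]_1_1   (p0,1)→(p2,0,←)
state=p2 head=0 tape=_[1]0_1_1   (p2,1)→(p2,0,→)
state=p2 head=1 tape=_0[0]_1_1   (p2,0)→(p1,1,←)
state=p1 head=0 tape=_[0]1_1_1   (p1,0)→(p0,_,←)
state=p0 head=-1 tape=[_]_1_1_1
The non-blank tape span at halt is 1_1_1.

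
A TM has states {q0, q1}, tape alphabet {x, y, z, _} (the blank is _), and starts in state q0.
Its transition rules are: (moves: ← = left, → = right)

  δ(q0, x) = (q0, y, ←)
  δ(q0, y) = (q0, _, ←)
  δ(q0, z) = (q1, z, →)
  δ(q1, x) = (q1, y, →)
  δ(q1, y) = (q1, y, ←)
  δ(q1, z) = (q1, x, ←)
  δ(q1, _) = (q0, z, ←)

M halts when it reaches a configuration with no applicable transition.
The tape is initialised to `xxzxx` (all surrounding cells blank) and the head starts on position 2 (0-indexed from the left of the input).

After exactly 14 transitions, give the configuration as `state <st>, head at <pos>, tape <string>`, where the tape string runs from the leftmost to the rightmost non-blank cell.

q0 | xx[z]xx_   read z → write z, move →, go to q1
q1 | xxz[x]x_   read x → write y, move →, go to q1
q1 | xxzy[x]_   read x → write y, move →, go to q1
q1 | xxzyy[_]   read _ → write z, move ←, go to q0
q0 | xxzy[y]z   read y → write _, move ←, go to q0
q0 | xxz[y]_z   read y → write _, move ←, go to q0
q0 | xx[z]__z   read z → write z, move →, go to q1
q1 | xxz[_]_z   read _ → write z, move ←, go to q0
q0 | xx[z]z_z   read z → write z, move →, go to q1
q1 | xxz[z]_z   read z → write x, move ←, go to q1
q1 | xx[z]x_z   read z → write x, move ←, go to q1
q1 | x[x]xx_z   read x → write y, move →, go to q1
q1 | xy[x]x_z   read x → write y, move →, go to q1
q1 | xyy[x]_z   read x → write y, move →, go to q1
q1 | xyyy[_]z
After 14 steps: state q1, head at 4, tape xyyy_z.

state q1, head at 4, tape xyyy_z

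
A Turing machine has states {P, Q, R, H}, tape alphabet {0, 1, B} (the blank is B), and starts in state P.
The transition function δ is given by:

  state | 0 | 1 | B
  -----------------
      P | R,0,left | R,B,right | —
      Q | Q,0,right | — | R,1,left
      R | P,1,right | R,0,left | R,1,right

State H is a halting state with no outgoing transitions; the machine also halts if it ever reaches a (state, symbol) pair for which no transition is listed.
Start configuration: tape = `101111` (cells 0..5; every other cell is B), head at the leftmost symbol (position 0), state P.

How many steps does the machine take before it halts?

10

P | [1]01111B   read 1 → write B, move right, go to R
R | B[0]1111B   read 0 → write 1, move right, go to P
P | B1[1]111B   read 1 → write B, move right, go to R
R | B1B[1]11B   read 1 → write 0, move left, go to R
R | B1[B]011B   read B → write 1, move right, go to R
R | B11[0]11B   read 0 → write 1, move right, go to P
P | B111[1]1B   read 1 → write B, move right, go to R
R | B111B[1]B   read 1 → write 0, move left, go to R
R | B111[B]0B   read B → write 1, move right, go to R
R | B1111[0]B   read 0 → write 1, move right, go to P
P | B11111[B]
M halts after 10 transitions.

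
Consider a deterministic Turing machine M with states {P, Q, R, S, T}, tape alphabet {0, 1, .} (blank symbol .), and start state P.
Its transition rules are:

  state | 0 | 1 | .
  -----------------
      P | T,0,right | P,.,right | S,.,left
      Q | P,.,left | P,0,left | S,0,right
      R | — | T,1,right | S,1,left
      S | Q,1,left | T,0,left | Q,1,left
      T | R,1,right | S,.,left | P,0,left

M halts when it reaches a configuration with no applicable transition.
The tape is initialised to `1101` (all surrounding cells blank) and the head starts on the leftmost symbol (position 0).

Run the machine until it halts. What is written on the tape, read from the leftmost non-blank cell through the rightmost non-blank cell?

state=P head=0 tape=[1]101   (P,1)→(P,.,right)
state=P head=1 tape=.[1]01   (P,1)→(P,.,right)
state=P head=2 tape=..[0]1   (P,0)→(T,0,right)
state=T head=3 tape=..0[1]   (T,1)→(S,.,left)
state=S head=2 tape=..[0].   (S,0)→(Q,1,left)
state=Q head=1 tape=.[.]1.   (Q,.)→(S,0,right)
state=S head=2 tape=.0[1].   (S,1)→(T,0,left)
state=T head=1 tape=.[0]0.   (T,0)→(R,1,right)
state=R head=2 tape=.1[0].
The non-blank tape span at halt is 10.

10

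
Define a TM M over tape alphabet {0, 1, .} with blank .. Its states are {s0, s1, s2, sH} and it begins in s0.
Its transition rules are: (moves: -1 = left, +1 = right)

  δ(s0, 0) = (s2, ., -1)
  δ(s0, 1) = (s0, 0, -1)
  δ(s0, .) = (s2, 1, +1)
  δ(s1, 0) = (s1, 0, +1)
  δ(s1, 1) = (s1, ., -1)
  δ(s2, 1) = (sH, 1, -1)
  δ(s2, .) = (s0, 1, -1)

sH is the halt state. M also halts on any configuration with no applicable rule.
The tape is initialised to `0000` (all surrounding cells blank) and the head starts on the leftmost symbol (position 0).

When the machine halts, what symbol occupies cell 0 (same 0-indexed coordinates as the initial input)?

state=s0 head=0 tape=..[0]000   (s0,0)→(s2,.,-1)
state=s2 head=-1 tape=.[.].000   (s2,.)→(s0,1,-1)
state=s0 head=-2 tape=[.]1.000   (s0,.)→(s2,1,+1)
state=s2 head=-1 tape=1[1].000   (s2,1)→(sH,1,-1)
state=sH head=-2 tape=[1]1.000
Cell 0 holds . when M halts.

.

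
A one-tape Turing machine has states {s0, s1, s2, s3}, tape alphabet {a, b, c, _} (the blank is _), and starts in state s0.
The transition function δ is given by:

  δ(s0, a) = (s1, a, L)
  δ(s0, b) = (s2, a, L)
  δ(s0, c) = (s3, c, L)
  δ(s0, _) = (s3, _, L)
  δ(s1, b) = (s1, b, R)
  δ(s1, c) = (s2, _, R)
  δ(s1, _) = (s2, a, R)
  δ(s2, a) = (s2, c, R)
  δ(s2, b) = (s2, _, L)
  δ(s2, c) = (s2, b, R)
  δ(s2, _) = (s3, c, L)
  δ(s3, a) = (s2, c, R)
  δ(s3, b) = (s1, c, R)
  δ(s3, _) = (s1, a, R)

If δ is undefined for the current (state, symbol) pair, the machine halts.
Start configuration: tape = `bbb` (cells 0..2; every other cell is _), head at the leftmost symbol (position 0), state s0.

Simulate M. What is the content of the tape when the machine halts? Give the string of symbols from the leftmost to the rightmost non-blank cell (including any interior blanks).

a_cc

s0 | __[b]bb   read b → write a, move L, go to s2
s2 | _[_]abb   read _ → write c, move L, go to s3
s3 | [_]cabb   read _ → write a, move R, go to s1
s1 | a[c]abb   read c → write _, move R, go to s2
s2 | a_[a]bb   read a → write c, move R, go to s2
s2 | a_c[b]b   read b → write _, move L, go to s2
s2 | a_[c]_b   read c → write b, move R, go to s2
s2 | a_b[_]b   read _ → write c, move L, go to s3
s3 | a_[b]cb   read b → write c, move R, go to s1
s1 | a_c[c]b   read c → write _, move R, go to s2
s2 | a_c_[b]   read b → write _, move L, go to s2
s2 | a_c[_]_   read _ → write c, move L, go to s3
s3 | a_[c]c_
The non-blank tape span at halt is a_cc.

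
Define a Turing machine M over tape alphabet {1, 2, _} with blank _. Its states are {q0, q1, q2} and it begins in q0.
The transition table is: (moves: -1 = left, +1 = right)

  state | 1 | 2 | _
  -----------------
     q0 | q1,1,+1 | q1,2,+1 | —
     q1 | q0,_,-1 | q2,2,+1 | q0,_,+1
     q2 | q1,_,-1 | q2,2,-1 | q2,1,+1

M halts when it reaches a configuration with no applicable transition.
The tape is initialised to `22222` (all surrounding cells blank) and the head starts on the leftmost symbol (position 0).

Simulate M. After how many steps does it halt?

9

state=q0 head=0 tape=__[2]2222   (q0,2)→(q1,2,+1)
state=q1 head=1 tape=__2[2]222   (q1,2)→(q2,2,+1)
state=q2 head=2 tape=__22[2]22   (q2,2)→(q2,2,-1)
state=q2 head=1 tape=__2[2]222   (q2,2)→(q2,2,-1)
state=q2 head=0 tape=__[2]2222   (q2,2)→(q2,2,-1)
state=q2 head=-1 tape=_[_]22222   (q2,_)→(q2,1,+1)
state=q2 head=0 tape=_1[2]2222   (q2,2)→(q2,2,-1)
state=q2 head=-1 tape=_[1]22222   (q2,1)→(q1,_,-1)
state=q1 head=-2 tape=[_]_22222   (q1,_)→(q0,_,+1)
state=q0 head=-1 tape=_[_]22222
M halts after 9 transitions.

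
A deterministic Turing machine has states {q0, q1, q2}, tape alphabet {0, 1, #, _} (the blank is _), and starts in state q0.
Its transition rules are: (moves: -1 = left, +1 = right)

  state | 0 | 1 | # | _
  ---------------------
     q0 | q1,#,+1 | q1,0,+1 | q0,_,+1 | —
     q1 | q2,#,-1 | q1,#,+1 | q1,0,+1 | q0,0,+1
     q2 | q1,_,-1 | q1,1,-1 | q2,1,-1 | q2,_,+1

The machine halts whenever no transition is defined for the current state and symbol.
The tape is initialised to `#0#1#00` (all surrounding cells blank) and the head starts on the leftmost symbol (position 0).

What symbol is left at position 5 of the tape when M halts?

q0 | [#]0#1#00__   read # → write _, move +1, go to q0
q0 | _[0]#1#00__   read 0 → write #, move +1, go to q1
q1 | _#[#]1#00__   read # → write 0, move +1, go to q1
q1 | _#0[1]#00__   read 1 → write #, move +1, go to q1
q1 | _#0#[#]00__   read # → write 0, move +1, go to q1
q1 | _#0#0[0]0__   read 0 → write #, move -1, go to q2
q2 | _#0#[0]#0__   read 0 → write _, move -1, go to q1
q1 | _#0[#]_#0__   read # → write 0, move +1, go to q1
q1 | _#00[_]#0__   read _ → write 0, move +1, go to q0
q0 | _#000[#]0__   read # → write _, move +1, go to q0
q0 | _#000_[0]__   read 0 → write #, move +1, go to q1
q1 | _#000_#[_]_   read _ → write 0, move +1, go to q0
q0 | _#000_#0[_]
Cell 5 holds _ when M halts.

_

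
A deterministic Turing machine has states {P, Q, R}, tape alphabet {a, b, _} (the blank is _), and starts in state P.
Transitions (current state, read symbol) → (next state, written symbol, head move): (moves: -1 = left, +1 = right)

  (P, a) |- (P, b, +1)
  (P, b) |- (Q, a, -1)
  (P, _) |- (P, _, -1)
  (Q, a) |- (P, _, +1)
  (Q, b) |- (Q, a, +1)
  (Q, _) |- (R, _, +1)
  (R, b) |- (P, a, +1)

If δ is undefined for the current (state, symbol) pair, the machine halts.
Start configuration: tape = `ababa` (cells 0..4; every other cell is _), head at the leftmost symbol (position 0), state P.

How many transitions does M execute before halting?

12

P | [a]baba_   read a → write b, move +1, go to P
P | b[b]aba_   read b → write a, move -1, go to Q
Q | [b]aaba_   read b → write a, move +1, go to Q
Q | a[a]aba_   read a → write _, move +1, go to P
P | a_[a]ba_   read a → write b, move +1, go to P
P | a_b[b]a_   read b → write a, move -1, go to Q
Q | a_[b]aa_   read b → write a, move +1, go to Q
Q | a_a[a]a_   read a → write _, move +1, go to P
P | a_a_[a]_   read a → write b, move +1, go to P
P | a_a_b[_]   read _ → write _, move -1, go to P
P | a_a_[b]_   read b → write a, move -1, go to Q
Q | a_a[_]a_   read _ → write _, move +1, go to R
R | a_a_[a]_
M halts after 12 transitions.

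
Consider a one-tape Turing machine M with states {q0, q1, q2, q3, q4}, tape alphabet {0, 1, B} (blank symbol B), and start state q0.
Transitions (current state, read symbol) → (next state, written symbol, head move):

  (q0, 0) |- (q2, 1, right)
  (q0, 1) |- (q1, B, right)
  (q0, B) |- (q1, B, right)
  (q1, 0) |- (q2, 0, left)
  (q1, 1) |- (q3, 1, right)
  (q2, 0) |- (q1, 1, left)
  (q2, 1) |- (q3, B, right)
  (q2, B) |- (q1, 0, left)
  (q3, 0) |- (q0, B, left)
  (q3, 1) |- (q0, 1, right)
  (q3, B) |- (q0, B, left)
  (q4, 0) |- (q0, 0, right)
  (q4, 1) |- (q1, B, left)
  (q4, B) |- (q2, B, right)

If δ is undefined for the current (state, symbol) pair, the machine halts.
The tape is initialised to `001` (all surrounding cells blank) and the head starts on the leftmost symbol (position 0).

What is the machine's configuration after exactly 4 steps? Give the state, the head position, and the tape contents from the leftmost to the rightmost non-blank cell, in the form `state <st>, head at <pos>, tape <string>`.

q0 | [0]01   read 0 → write 1, move right, go to q2
q2 | 1[0]1   read 0 → write 1, move left, go to q1
q1 | [1]11   read 1 → write 1, move right, go to q3
q3 | 1[1]1   read 1 → write 1, move right, go to q0
q0 | 11[1]
After 4 steps: state q0, head at 2, tape 111.

state q0, head at 2, tape 111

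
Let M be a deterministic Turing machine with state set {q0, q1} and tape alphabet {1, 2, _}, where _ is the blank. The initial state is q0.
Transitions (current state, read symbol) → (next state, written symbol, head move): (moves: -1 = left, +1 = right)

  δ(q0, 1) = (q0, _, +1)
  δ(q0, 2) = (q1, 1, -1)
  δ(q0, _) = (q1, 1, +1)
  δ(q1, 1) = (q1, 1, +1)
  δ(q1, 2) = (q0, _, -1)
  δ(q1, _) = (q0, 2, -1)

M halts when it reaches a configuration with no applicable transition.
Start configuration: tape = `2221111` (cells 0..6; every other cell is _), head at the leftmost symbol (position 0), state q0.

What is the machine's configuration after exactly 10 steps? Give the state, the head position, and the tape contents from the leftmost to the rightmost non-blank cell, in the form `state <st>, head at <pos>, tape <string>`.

state=q0 head=0 tape=__[2]221111   (q0,2)→(q1,1,-1)
state=q1 head=-1 tape=_[_]1221111   (q1,_)→(q0,2,-1)
state=q0 head=-2 tape=[_]21221111   (q0,_)→(q1,1,+1)
state=q1 head=-1 tape=1[2]1221111   (q1,2)→(q0,_,-1)
state=q0 head=-2 tape=[1]_1221111   (q0,1)→(q0,_,+1)
state=q0 head=-1 tape=_[_]1221111   (q0,_)→(q1,1,+1)
state=q1 head=0 tape=_1[1]221111   (q1,1)→(q1,1,+1)
state=q1 head=1 tape=_11[2]21111   (q1,2)→(q0,_,-1)
state=q0 head=0 tape=_1[1]_21111   (q0,1)→(q0,_,+1)
state=q0 head=1 tape=_1_[_]21111   (q0,_)→(q1,1,+1)
state=q1 head=2 tape=_1_1[2]1111
After 10 steps: state q1, head at 2, tape 1_121111.

state q1, head at 2, tape 1_121111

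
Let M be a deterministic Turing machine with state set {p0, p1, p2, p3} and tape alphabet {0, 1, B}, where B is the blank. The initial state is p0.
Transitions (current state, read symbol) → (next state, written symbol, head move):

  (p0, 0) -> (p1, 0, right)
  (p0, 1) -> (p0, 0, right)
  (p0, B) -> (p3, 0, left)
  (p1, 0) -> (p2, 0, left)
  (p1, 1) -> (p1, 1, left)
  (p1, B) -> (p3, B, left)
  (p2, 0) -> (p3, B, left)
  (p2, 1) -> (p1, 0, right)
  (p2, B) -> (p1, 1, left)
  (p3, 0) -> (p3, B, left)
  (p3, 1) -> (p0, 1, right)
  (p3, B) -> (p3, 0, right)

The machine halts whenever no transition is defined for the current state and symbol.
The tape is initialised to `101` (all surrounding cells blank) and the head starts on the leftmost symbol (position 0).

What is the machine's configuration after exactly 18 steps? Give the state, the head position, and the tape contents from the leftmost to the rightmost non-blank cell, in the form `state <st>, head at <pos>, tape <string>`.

state=p0 head=0 tape=BB[1]01BB   (p0,1)→(p0,0,right)
state=p0 head=1 tape=BB0[0]1BB   (p0,0)→(p1,0,right)
state=p1 head=2 tape=BB00[1]BB   (p1,1)→(p1,1,left)
state=p1 head=1 tape=BB0[0]1BB   (p1,0)→(p2,0,left)
state=p2 head=0 tape=BB[0]01BB   (p2,0)→(p3,B,left)
state=p3 head=-1 tape=B[B]B01BB   (p3,B)→(p3,0,right)
state=p3 head=0 tape=B0[B]01BB   (p3,B)→(p3,0,right)
state=p3 head=1 tape=B00[0]1BB   (p3,0)→(p3,B,left)
state=p3 head=0 tape=B0[0]B1BB   (p3,0)→(p3,B,left)
state=p3 head=-1 tape=B[0]BB1BB   (p3,0)→(p3,B,left)
state=p3 head=-2 tape=[B]BBB1BB   (p3,B)→(p3,0,right)
state=p3 head=-1 tape=0[B]BB1BB   (p3,B)→(p3,0,right)
state=p3 head=0 tape=00[B]B1BB   (p3,B)→(p3,0,right)
state=p3 head=1 tape=000[B]1BB   (p3,B)→(p3,0,right)
state=p3 head=2 tape=0000[1]BB   (p3,1)→(p0,1,right)
state=p0 head=3 tape=00001[B]B   (p0,B)→(p3,0,left)
state=p3 head=2 tape=0000[1]0B   (p3,1)→(p0,1,right)
state=p0 head=3 tape=00001[0]B   (p0,0)→(p1,0,right)
state=p1 head=4 tape=000010[B]
After 18 steps: state p1, head at 4, tape 000010.

state p1, head at 4, tape 000010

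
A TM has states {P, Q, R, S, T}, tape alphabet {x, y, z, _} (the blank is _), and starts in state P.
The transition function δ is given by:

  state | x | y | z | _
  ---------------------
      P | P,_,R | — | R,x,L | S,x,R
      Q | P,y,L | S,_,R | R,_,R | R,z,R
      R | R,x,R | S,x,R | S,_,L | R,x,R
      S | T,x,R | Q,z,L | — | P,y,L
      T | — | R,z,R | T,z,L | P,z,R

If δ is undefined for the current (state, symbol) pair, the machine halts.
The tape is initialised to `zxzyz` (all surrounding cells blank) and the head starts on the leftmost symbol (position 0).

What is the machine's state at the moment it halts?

P

state=P head=0 tape=_[z]xzyz   (P,z)→(R,x,L)
state=R head=-1 tape=[_]xxzyz   (R,_)→(R,x,R)
state=R head=0 tape=x[x]xzyz   (R,x)→(R,x,R)
state=R head=1 tape=xx[x]zyz   (R,x)→(R,x,R)
state=R head=2 tape=xxx[z]yz   (R,z)→(S,_,L)
state=S head=1 tape=xx[x]_yz   (S,x)→(T,x,R)
state=T head=2 tape=xxx[_]yz   (T,_)→(P,z,R)
state=P head=3 tape=xxxz[y]z
No transition is defined for (P, y); M halts in state P.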